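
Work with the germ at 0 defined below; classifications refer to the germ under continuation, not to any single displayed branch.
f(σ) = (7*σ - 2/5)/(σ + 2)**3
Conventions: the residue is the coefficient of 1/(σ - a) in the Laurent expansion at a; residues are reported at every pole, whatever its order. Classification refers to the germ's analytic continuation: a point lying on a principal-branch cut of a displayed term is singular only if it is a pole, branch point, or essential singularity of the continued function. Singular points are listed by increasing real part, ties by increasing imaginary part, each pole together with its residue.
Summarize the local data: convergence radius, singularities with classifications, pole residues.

Denominator factor (σ + 2)^3: pole of order 3 at -2, modulus 2.
The radius of convergence is the smallest modulus among the singular points: 2.
At the order-3 pole -2 set g(σ) = (σ - (-2))^3*f(σ) = 7*σ - 2/5.
Order-3 pole: residue = g''(a)/2; g''(-2) = 0, so the residue is 0.

Radius of convergence at 0: 2.
At -2: a pole of order 3; residue 0.


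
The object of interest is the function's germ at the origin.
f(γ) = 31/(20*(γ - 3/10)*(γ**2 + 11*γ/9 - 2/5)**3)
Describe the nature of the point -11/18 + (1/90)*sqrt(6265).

The denominator factor γ**2 + 11*γ/9 - 2/5 vanishes at -11/18 + (1/90)*sqrt(6265) and appears to the power 3; the numerator there equals 31/20, nonzero, and no other factor vanishes.
Hence a pole whose order is the multiplicity, 3.

The point is a pole of order 3.


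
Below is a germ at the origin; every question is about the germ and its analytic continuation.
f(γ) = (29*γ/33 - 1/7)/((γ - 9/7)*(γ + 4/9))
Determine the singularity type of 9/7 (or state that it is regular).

The denominator factor γ - 9/7 vanishes at 9/7 and appears to the power 1; the numerator there equals 76/77, nonzero, and no other factor vanishes.
Hence a pole whose order is the multiplicity, 1.

The point is a pole of order 1.


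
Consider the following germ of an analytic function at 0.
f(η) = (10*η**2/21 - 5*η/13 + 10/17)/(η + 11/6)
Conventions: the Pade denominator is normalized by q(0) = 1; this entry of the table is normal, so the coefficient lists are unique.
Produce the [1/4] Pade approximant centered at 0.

The Pade approximant has numerator coefficients [60/187, 2337212610/11656404331]; denominator coefficients [1, 96216500/52743911, 72911800/100692921, -65369200/65154243, -1699599200/1368239103].

Taylor coefficients needed (expand at 0): a_0 = 60/187, a_1 = -10290/26741, a_2 = 967000/2059057, a_3 = -5802000/22649627, a_4 = 34812000/249145897, a_5 = -208872000/2740604867.
Write the denominator as Q(η) = 1 + q1*η + q2*η^2 + q3*η^3 + q4*η^4. Requiring Q*f - P = O(η^6) with deg P <= 1 kills the coefficients of η^2..η^5 in Q*f:
  η^2: a_2 + q1*a_1 + q2*a_0 = 0, i.e. 967000/2059057 + (-10290/26741)*q1 + (60/187)*q2 = 0.
  η^3: a_3 + q1*a_2 + q2*a_1 + q3*a_0 = 0, i.e. -5802000/22649627 + (967000/2059057)*q1 + (-10290/26741)*q2 + (60/187)*q3 = 0.
  η^4: a_4 + q1*a_3 + q2*a_2 + q3*a_1 + q4*a_0 = 0, i.e. 34812000/249145897 + (-5802000/22649627)*q1 + (967000/2059057)*q2 + (-10290/26741)*q3 + (60/187)*q4 = 0.
  η^5: a_5 + q1*a_4 + q2*a_3 + q3*a_2 + q4*a_1 = 0, i.e. -208872000/2740604867 + (34812000/249145897)*q1 + (-5802000/22649627)*q2 + (967000/2059057)*q3 + (-10290/26741)*q4 = 0.
Solving this linear system: q1 = 96216500/52743911, q2 = 72911800/100692921, q3 = -65369200/65154243, q4 = -1699599200/1368239103.
The numerator is Q*f truncated at degree 1: P0 = a_0 = 60/187; P1 = a_1 + q1*a_0 = 2337212610/11656404331.


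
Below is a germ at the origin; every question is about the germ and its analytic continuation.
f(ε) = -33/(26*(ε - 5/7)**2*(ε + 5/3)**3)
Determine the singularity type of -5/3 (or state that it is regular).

The point is a pole of order 3.

The denominator factor ε + 5/3 vanishes at -5/3 and appears to the power 3; the numerator there equals -33/26, nonzero, and no other factor vanishes.
Hence a pole whose order is the multiplicity, 3.


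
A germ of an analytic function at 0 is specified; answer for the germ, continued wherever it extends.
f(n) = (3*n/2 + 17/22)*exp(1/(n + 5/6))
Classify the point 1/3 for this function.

The point is a regular point.

There is no denominator, hence no pole anywhere.
The essential point of exp(1/(n - (-5/6))) is -5/6, not 1/3.
So the germ continues analytically to 1/3.


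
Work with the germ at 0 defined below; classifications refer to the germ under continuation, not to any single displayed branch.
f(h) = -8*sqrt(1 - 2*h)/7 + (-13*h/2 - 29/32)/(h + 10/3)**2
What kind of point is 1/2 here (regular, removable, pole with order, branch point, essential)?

The point is an algebraic (square-root) branch point.

The term (-8/7)*sqrt(1 - h/(1/2)) has argument 1 - 1/2/(1/2) = 0 at 1/2: a square-root (algebraic, two-sheeted) branch point; the remaining terms are analytic or single-valued there.


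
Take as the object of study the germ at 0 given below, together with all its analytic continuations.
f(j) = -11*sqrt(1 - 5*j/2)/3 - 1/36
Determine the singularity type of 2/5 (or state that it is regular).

The point is an algebraic (square-root) branch point.

The term (-11/3)*sqrt(1 - j/(2/5)) has argument 1 - 2/5/(2/5) = 0 at 2/5: a square-root (algebraic, two-sheeted) branch point; the remaining terms are analytic or single-valued there.


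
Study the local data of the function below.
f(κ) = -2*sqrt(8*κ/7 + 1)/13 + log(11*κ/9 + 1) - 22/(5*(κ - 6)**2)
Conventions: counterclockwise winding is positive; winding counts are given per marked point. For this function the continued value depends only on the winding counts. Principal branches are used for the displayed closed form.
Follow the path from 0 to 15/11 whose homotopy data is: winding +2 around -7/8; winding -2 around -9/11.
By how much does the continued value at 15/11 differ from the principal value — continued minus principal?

Continued minus principal equals -(4)*pi*i.

The rational part is single-valued and drops out of the difference; each branch term changes only by its own monodromy.
(-2/13)*sqrt(1 - κ/(-7/8)): winding +2 is even, the square root returns to the same sheet, contribution 0.
(1)*log(1 - κ/(-9/11)): each positive loop around -9/11 adds 2*pi*i to the log, so winding -2 contributes (1)*(-2)*2*pi*i = -(4)*pi*i.
Summing the contributions at κ = 15/11 gives -(4)*pi*i.


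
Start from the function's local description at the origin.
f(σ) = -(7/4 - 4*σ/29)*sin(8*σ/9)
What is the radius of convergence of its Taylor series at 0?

The factor -sin(8*σ/9) is entire and contributes no finite singular point.
The polynomial part has no poles.
No finite singular points: the Taylor series at 0 converges everywhere.

The radius of convergence is infinite.


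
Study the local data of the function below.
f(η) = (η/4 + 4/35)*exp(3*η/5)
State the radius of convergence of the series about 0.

The radius of convergence is infinite.

The factor exp(3*η/5) is entire and contributes no finite singular point.
The polynomial part has no poles.
No finite singular points: the Taylor series at 0 converges everywhere.


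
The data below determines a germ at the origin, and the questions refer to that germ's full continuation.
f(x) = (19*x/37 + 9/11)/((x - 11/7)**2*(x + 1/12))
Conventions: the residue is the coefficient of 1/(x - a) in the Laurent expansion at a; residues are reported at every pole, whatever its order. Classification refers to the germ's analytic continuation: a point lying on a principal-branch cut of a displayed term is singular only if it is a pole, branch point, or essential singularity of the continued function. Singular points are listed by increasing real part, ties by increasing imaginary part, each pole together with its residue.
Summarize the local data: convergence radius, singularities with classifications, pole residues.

Denominator factor (x - 11/7)^2: pole of order 2 at 11/7, modulus 11/7.
Denominator factor (x + 1/12): pole of order 1 at -1/12, modulus 1/12.
The radius of convergence is the smallest modulus among the singular points: 1/12.
At the order-1 pole -1/12 set g(x) = (x - (-1/12))*f(x) = (19*x/37 + 9/11)/(x - 11/7)**2.
Simple pole: residue = g(a) at a = -1/12, which is 2226756/7863647.
At the order-2 pole 11/7 set g(x) = (x - (11/7))^2*f(x) = (19*x/37 + 9/11)/(x + 1/12).
Order-2 pole: residue = g'(a); g'(11/7) = -2226756/7863647, so the residue is -2226756/7863647.
List the singular points by increasing real part (a conjugate pair: the negative imaginary part first).

Radius of convergence at 0: 1/12.
At -1/12: a pole of order 1; residue 2226756/7863647.
At 11/7: a pole of order 2; residue -2226756/7863647.


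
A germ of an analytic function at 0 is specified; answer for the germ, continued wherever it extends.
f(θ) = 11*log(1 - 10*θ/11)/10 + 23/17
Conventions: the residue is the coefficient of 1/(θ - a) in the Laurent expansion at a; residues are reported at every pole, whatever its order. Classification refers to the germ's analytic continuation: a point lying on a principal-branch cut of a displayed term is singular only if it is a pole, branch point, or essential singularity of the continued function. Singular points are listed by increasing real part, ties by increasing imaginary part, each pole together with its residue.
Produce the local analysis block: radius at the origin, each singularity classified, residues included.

Radius of convergence at 0: 11/10.
At 11/10: a logarithmic branch point.

Branch term (11/10)*log(1 - θ/(11/10)): its argument vanishes at θ = 11/10, a logarithmic branch point, modulus 11/10.
The radius of convergence is the smallest modulus among the singular points: 11/10.


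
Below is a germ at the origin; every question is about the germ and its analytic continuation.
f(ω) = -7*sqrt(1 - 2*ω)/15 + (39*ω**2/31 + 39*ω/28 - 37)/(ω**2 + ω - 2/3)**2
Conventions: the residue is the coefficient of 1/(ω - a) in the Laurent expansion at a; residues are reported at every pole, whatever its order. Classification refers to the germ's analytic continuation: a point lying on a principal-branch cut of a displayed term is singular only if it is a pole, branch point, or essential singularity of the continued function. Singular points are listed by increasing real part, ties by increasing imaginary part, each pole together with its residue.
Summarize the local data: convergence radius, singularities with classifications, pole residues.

Radius of convergence at 0: -1/2 + (1/6)*sqrt(33).
At -1/2 - (1/6)*sqrt(33): a pole of order 2; residue -(200691/105028)*sqrt(33).
At -1/2 + (1/6)*sqrt(33): a pole of order 2; residue (200691/105028)*sqrt(33).
At 1/2: an algebraic (square-root) branch point.

Denominator factor (ω**2 + ω - 2/3)^2: discriminant 11/3, real irrational roots -1/2 + (1/6)*sqrt(33) and -1/2 - (1/6)*sqrt(33); poles of order 2, moduli -1/2 + (1/6)*sqrt(33) and 1/2 + (1/6)*sqrt(33).
Branch term (-7/15)*sqrt(1 - ω/(1/2)): its argument vanishes at ω = 1/2, a square-root branch point, modulus 1/2.
The radius of convergence is the smallest modulus among the singular points: -1/2 + (1/6)*sqrt(33).
The branch term is analytic at -1/2 - (1/6)*sqrt(33) and contributes nothing to the residue; only the rational part matters.
The factor ω**2 + ω - 2/3 splits as (ω - a)(ω - a') with a = -1/2 - (1/6)*sqrt(33), a' = -1/2 + (1/6)*sqrt(33). At the order-2 pole a set g(ω) = (ω - a)^2*(rational part) = [39*ω**2/31 + 39*ω/28 - 37] / (ω - a')^2.
Order-2 pole: residue = g'(a); g'(-1/2 - (1/6)*sqrt(33)) = -(200691/105028)*sqrt(33), so the residue is -(200691/105028)*sqrt(33).
The branch term is analytic at -1/2 + (1/6)*sqrt(33) and contributes nothing to the residue; only the rational part matters.
The factor ω**2 + ω - 2/3 splits as (ω - a)(ω - a') with a = -1/2 + (1/6)*sqrt(33), a' = -1/2 - (1/6)*sqrt(33). At the order-2 pole a set g(ω) = (ω - a)^2*(rational part) = [39*ω**2/31 + 39*ω/28 - 37] / (ω - a')^2.
Order-2 pole: residue = g'(a); g'(-1/2 + (1/6)*sqrt(33)) = (200691/105028)*sqrt(33), so the residue is (200691/105028)*sqrt(33).
List the singular points by increasing real part (a conjugate pair: the negative imaginary part first).


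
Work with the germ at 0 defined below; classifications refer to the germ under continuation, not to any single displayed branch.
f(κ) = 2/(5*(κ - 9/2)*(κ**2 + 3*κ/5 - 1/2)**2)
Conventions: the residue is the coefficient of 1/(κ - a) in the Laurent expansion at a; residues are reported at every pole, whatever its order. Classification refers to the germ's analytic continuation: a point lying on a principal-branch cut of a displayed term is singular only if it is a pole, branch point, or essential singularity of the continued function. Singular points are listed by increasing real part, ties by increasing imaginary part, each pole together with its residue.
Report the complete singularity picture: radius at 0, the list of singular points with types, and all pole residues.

Radius of convergence at 0: -3/10 + (1/10)*sqrt(59).
At -3/10 - (1/10)*sqrt(59): a pole of order 2; residue -80/201601 - (4083840/701773081)*sqrt(59).
At -3/10 + (1/10)*sqrt(59): a pole of order 2; residue -80/201601 + (4083840/701773081)*sqrt(59).
At 9/2: a pole of order 1; residue 160/201601.


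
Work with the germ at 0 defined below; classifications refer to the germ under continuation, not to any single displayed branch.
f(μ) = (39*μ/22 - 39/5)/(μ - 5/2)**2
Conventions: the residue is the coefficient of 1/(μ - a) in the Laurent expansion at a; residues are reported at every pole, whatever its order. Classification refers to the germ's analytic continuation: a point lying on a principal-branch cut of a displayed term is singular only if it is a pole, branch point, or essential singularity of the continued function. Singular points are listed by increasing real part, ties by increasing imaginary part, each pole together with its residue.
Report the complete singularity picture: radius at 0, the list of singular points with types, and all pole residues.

Denominator factor (μ - 5/2)^2: pole of order 2 at 5/2, modulus 5/2.
The radius of convergence is the smallest modulus among the singular points: 5/2.
At the order-2 pole 5/2 set g(μ) = (μ - (5/2))^2*f(μ) = 39*μ/22 - 39/5.
Order-2 pole: residue = g'(a); g'(5/2) = 39/22, so the residue is 39/22.

Radius of convergence at 0: 5/2.
At 5/2: a pole of order 2; residue 39/22.


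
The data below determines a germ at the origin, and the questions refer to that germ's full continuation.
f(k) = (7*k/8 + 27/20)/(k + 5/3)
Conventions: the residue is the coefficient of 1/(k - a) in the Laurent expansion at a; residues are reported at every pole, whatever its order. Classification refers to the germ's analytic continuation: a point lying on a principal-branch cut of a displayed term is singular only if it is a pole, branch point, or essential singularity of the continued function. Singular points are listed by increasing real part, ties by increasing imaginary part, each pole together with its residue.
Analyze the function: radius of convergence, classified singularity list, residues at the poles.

Denominator factor (k + 5/3): pole of order 1 at -5/3, modulus 5/3.
The radius of convergence is the smallest modulus among the singular points: 5/3.
At the order-1 pole -5/3 set g(k) = (k - (-5/3))*f(k) = 7*k/8 + 27/20.
Simple pole: residue = g(a) at a = -5/3, which is -13/120.

Radius of convergence at 0: 5/3.
At -5/3: a pole of order 1; residue -13/120.


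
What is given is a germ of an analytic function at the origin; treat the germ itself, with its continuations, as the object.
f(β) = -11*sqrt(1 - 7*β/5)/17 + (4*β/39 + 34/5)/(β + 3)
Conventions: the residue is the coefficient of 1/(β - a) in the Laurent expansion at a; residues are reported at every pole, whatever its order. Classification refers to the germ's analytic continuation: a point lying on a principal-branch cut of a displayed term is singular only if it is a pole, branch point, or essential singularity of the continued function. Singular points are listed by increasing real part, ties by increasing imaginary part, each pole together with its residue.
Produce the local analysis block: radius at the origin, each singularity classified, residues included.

Denominator factor (β + 3): pole of order 1 at -3, modulus 3.
Branch term (-11/17)*sqrt(1 - β/(5/7)): its argument vanishes at β = 5/7, a square-root branch point, modulus 5/7.
The radius of convergence is the smallest modulus among the singular points: 5/7.
The branch term is analytic at -3 and contributes nothing to the residue; only the rational part matters.
At the order-1 pole -3 set g(β) = (β - (-3))*(rational part) = 4*β/39 + 34/5.
Simple pole: residue = g(a) at a = -3, which is 422/65.
List the singular points by increasing real part (a conjugate pair: the negative imaginary part first).

Radius of convergence at 0: 5/7.
At -3: a pole of order 1; residue 422/65.
At 5/7: an algebraic (square-root) branch point.


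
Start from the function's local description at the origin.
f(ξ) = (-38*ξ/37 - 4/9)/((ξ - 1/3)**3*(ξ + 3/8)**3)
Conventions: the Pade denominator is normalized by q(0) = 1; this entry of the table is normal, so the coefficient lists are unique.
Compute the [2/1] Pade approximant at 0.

Taylor coefficients needed (expand at 0): a_0 = 2048/9, a_1 = 250880/333, a_2 = 6132736/999, a_3 = 4941824/243.
Write the denominator as Q(ξ) = 1 + q1*ξ. Requiring Q*f - P = O(ξ^4) with deg P <= 2 kills the coefficients of ξ^3..ξ^3 in Q*f:
  ξ^3: a_3 + q1*a_2 = 0, i.e. 4941824/243 + (6132736/999)*q1 = 0.
Solving this linear system: q1 = -178562/53901.
The numerator is Q*f truncated at degree 2: P0 = a_0 = 2048/9; P1 = a_1 + q1*a_0 = -8031232/17949033; P2 = a_2 + q1*a_1 = 65389233152/17949033.

The Pade approximant has numerator coefficients [2048/9, -8031232/17949033, 65389233152/17949033]; denominator coefficients [1, -178562/53901].


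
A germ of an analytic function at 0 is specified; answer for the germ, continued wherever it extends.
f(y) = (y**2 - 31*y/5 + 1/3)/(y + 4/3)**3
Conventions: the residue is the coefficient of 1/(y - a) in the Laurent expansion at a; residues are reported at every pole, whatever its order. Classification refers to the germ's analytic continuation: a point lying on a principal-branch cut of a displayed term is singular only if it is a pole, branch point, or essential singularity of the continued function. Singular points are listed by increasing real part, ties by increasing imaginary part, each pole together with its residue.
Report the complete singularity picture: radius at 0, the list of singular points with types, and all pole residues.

Denominator factor (y + 4/3)^3: pole of order 3 at -4/3, modulus 4/3.
The radius of convergence is the smallest modulus among the singular points: 4/3.
At the order-3 pole -4/3 set g(y) = (y - (-4/3))^3*f(y) = y**2 - 31*y/5 + 1/3.
Order-3 pole: residue = g''(a)/2; g''(-4/3) = 2, so the residue is 1.

Radius of convergence at 0: 4/3.
At -4/3: a pole of order 3; residue 1.


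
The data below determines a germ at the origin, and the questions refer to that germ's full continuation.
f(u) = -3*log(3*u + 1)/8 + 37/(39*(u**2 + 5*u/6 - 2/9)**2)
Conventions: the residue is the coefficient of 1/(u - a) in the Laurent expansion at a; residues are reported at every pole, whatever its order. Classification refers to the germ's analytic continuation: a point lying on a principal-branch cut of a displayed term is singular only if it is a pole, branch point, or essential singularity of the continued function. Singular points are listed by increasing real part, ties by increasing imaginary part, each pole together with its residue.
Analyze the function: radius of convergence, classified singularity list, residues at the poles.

Radius of convergence at 0: -5/12 + (1/12)*sqrt(57).
At -5/12 - (1/12)*sqrt(57): a pole of order 2; residue (592/4693)*sqrt(57).
At -1/3: a logarithmic branch point.
At -5/12 + (1/12)*sqrt(57): a pole of order 2; residue -(592/4693)*sqrt(57).

Denominator factor (u**2 + 5*u/6 - 2/9)^2: discriminant 19/12, real irrational roots -5/12 + (1/12)*sqrt(57) and -5/12 - (1/12)*sqrt(57); poles of order 2, moduli -5/12 + (1/12)*sqrt(57) and 5/12 + (1/12)*sqrt(57).
Branch term (-3/8)*log(1 - u/(-1/3)): its argument vanishes at u = -1/3, a logarithmic branch point, modulus 1/3.
The radius of convergence is the smallest modulus among the singular points: -5/12 + (1/12)*sqrt(57).
The branch term is analytic at -5/12 - (1/12)*sqrt(57) and contributes nothing to the residue; only the rational part matters.
The factor u**2 + 5*u/6 - 2/9 splits as (u - a)(u - a') with a = -5/12 - (1/12)*sqrt(57), a' = -5/12 + (1/12)*sqrt(57). At the order-2 pole a set g(u) = (u - a)^2*(rational part) = [37/39] / (u - a')^2.
Order-2 pole: residue = g'(a); g'(-5/12 - (1/12)*sqrt(57)) = (592/4693)*sqrt(57), so the residue is (592/4693)*sqrt(57).
The branch term is analytic at -5/12 + (1/12)*sqrt(57) and contributes nothing to the residue; only the rational part matters.
The factor u**2 + 5*u/6 - 2/9 splits as (u - a)(u - a') with a = -5/12 + (1/12)*sqrt(57), a' = -5/12 - (1/12)*sqrt(57). At the order-2 pole a set g(u) = (u - a)^2*(rational part) = [37/39] / (u - a')^2.
Order-2 pole: residue = g'(a); g'(-5/12 + (1/12)*sqrt(57)) = -(592/4693)*sqrt(57), so the residue is -(592/4693)*sqrt(57).
List the singular points by increasing real part (a conjugate pair: the negative imaginary part first).


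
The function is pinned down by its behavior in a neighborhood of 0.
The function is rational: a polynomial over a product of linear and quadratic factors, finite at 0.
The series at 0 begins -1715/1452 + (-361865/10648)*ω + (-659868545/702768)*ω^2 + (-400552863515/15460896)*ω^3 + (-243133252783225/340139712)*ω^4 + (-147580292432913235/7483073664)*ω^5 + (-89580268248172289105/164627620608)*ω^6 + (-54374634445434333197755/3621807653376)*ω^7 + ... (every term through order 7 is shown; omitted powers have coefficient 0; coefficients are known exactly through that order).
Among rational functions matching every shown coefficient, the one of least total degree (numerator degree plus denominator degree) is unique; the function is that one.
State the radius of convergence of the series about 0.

The radius of convergence is -11/2 + (1/10)*sqrt(3065).

No rational of total degree below 4 reproduces all 8 coefficients; solving the [0/4] Pade equations on them gives f(ω) = 7/(6*(ω - 11/7)**2*(ω**2 + 11*ω - 2/5)), whose expansion matches every shown term.
Denominator factor (ω - 11/7)^2: pole of order 2 at 11/7, modulus 11/7.
Denominator factor (ω**2 + 11*ω - 2/5): discriminant 613/5, real irrational roots -11/2 + (1/10)*sqrt(3065) and -11/2 - (1/10)*sqrt(3065); poles of order 1, moduli -11/2 + (1/10)*sqrt(3065) and 11/2 + (1/10)*sqrt(3065).
The radius of convergence is the smallest modulus among the singular points: -11/2 + (1/10)*sqrt(3065).


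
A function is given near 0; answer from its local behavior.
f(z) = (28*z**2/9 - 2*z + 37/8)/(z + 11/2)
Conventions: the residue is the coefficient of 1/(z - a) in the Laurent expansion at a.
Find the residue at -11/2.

At the order-1 pole -11/2 set g(z) = (z - (-11/2))*f(z) = 28*z**2/9 - 2*z + 37/8.
Simple pole: residue = g(a) at a = -11/2, which is 7901/72.

The residue is 7901/72.


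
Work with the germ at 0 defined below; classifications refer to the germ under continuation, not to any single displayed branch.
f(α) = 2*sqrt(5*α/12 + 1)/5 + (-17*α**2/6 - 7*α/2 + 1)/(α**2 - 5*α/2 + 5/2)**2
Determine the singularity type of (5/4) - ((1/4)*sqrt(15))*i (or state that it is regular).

The denominator factor α**2 - 5*α/2 + 5/2 vanishes at (5/4) - ((1/4)*sqrt(15))*i and appears to the power 2; the numerator there equals (-247/48) + ((127/48)*sqrt(15))*i, nonzero, and no other factor vanishes.
The branch terms are analytic at this point.
Hence a pole whose order is the multiplicity, 2.

The point is a pole of order 2.


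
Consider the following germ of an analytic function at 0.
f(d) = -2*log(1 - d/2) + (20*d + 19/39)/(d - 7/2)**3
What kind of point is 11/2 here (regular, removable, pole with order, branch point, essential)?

The point is a regular point.

Denominator factors: d - 7/2 = 2 at d = 11/2 — none vanishes.
Branch term log(1 - d/(2)): argument at 11/2 is -7/4, nonzero, so 11/2 is not its branch point (a point on a principal cut is still regular for the continued germ).
So the germ continues analytically to 11/2.


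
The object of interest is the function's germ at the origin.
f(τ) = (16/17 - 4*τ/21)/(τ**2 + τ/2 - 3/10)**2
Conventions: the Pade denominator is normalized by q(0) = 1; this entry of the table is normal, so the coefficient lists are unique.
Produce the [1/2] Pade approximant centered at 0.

The Pade approximant has numerator coefficients [1600/153, 89527600/3797409]; denominator coefficients [1, -27970/31911, -369565/31911].

Taylor coefficients needed (expand at 0): a_0 = 1600/153, a_1 = 105200/3213, a_2 = 1444000/9639, a_3 = 14762000/28917.
Write the denominator as Q(τ) = 1 + q1*τ + q2*τ^2. Requiring Q*f - P = O(τ^4) with deg P <= 1 kills the coefficients of τ^2..τ^3 in Q*f:
  τ^2: a_2 + q1*a_1 + q2*a_0 = 0, i.e. 1444000/9639 + (105200/3213)*q1 + (1600/153)*q2 = 0.
  τ^3: a_3 + q1*a_2 + q2*a_1 = 0, i.e. 14762000/28917 + (1444000/9639)*q1 + (105200/3213)*q2 = 0.
Solving this linear system: q1 = -27970/31911, q2 = -369565/31911.
The numerator is Q*f truncated at degree 1: P0 = a_0 = 1600/153; P1 = a_1 + q1*a_0 = 89527600/3797409.


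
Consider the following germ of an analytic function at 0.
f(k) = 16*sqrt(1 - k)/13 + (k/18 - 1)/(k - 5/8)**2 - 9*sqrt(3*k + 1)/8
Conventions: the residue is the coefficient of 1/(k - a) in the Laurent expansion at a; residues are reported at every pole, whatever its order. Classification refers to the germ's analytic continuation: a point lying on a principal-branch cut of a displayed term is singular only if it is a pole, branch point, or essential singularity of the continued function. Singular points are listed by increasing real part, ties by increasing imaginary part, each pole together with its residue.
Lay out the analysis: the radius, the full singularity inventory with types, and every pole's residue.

Denominator factor (k - 5/8)^2: pole of order 2 at 5/8, modulus 5/8.
Branch term (16/13)*sqrt(1 - k/(1)): its argument vanishes at k = 1, a square-root branch point, modulus 1.
Branch term (-9/8)*sqrt(1 - k/(-1/3)): its argument vanishes at k = -1/3, a square-root branch point, modulus 1/3.
The radius of convergence is the smallest modulus among the singular points: 1/3.
The branch terms are analytic at 5/8 and contribute nothing to the residue; only the rational part matters.
At the order-2 pole 5/8 set g(k) = (k - (5/8))^2*(rational part) = k/18 - 1.
Order-2 pole: residue = g'(a); g'(5/8) = 1/18, so the residue is 1/18.
List the singular points by increasing real part (a conjugate pair: the negative imaginary part first).

Radius of convergence at 0: 1/3.
At -1/3: an algebraic (square-root) branch point.
At 5/8: a pole of order 2; residue 1/18.
At 1: an algebraic (square-root) branch point.


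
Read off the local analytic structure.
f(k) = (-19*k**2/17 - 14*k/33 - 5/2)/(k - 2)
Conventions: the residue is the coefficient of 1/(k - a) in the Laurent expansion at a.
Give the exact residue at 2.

At the order-1 pole 2 set g(k) = (k - (2))*f(k) = -19*k**2/17 - 14*k/33 - 5/2.
Simple pole: residue = g(a) at a = 2, which is -8773/1122.

The residue is -8773/1122.


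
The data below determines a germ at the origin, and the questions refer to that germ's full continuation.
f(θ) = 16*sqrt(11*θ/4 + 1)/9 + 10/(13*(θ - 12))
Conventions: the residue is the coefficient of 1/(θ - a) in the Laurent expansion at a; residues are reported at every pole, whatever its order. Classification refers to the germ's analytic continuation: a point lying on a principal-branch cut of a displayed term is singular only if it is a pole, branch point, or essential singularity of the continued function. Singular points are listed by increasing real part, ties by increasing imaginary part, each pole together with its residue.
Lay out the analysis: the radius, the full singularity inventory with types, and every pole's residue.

Radius of convergence at 0: 4/11.
At -4/11: an algebraic (square-root) branch point.
At 12: a pole of order 1; residue 10/13.

Denominator factor (θ - 12): pole of order 1 at 12, modulus 12.
Branch term (16/9)*sqrt(1 - θ/(-4/11)): its argument vanishes at θ = -4/11, a square-root branch point, modulus 4/11.
The radius of convergence is the smallest modulus among the singular points: 4/11.
The branch term is analytic at 12 and contributes nothing to the residue; only the rational part matters.
At the order-1 pole 12 set g(θ) = (θ - (12))*(rational part) = 10/13.
Simple pole: residue = g(a) at a = 12, which is 10/13.
List the singular points by increasing real part (a conjugate pair: the negative imaginary part first).


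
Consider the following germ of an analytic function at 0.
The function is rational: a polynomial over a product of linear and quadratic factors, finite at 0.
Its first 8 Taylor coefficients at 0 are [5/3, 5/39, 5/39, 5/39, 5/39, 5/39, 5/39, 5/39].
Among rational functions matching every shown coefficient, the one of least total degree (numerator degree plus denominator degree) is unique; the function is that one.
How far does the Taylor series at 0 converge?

No rational of total degree below 2 reproduces all 8 coefficients; solving the [1/1] Pade equations on them gives f(n) = (20*n/13 - 5/3)/(n - 1), whose expansion matches every shown term.
Denominator factor (n - 1): pole of order 1 at 1, modulus 1.
The radius of convergence is the smallest modulus among the singular points: 1.

The radius of convergence is 1.


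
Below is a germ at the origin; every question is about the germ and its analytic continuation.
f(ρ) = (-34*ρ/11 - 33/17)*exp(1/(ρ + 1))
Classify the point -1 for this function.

The point is an essential singularity.

The exponent 1/(ρ - (-1)) has a pole at -1, so exp(1/(ρ - (-1))) takes every nonzero value near it: an essential singularity (not a pole of any order).


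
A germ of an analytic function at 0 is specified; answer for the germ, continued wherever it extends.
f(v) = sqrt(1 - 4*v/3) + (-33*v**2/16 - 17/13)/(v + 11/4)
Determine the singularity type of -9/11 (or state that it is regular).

Denominator factors: v + 11/4 = 85/44 at v = -9/11 — none vanishes.
Branch term sqrt(1 - v/(3/4)): argument at -9/11 is 23/11, nonzero, so -9/11 is not its branch point (a point on a principal cut is still regular for the continued germ).
So the germ continues analytically to -9/11.

The point is a regular point.


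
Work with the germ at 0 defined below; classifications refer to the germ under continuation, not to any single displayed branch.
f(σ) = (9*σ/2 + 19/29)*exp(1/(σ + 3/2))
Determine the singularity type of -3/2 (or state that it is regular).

The point is an essential singularity.

The exponent 1/(σ - (-3/2)) has a pole at -3/2, so exp(1/(σ - (-3/2))) takes every nonzero value near it: an essential singularity (not a pole of any order).


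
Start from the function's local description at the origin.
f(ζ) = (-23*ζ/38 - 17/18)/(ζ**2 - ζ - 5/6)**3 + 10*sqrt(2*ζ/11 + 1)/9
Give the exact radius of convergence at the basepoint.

The radius of convergence is -1/2 + (1/6)*sqrt(39).

Denominator factor (ζ**2 - ζ - 5/6)^3: discriminant 13/3, real irrational roots 1/2 + (1/6)*sqrt(39) and 1/2 - (1/6)*sqrt(39); poles of order 3, moduli 1/2 + (1/6)*sqrt(39) and -1/2 + (1/6)*sqrt(39).
Branch term (10/9)*sqrt(1 - ζ/(-11/2)): its argument vanishes at ζ = -11/2, a square-root branch point, modulus 11/2.
The radius of convergence is the smallest modulus among the singular points: -1/2 + (1/6)*sqrt(39).


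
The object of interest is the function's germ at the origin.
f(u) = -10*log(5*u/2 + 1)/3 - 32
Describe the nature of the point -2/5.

The term (-10/3)*log(1 - u/(-2/5)) has argument 1 - -2/5/(-2/5) = 0 at -2/5: a logarithmic (infinitely-sheeted) branch point; the remaining terms are analytic or single-valued there.

The point is a logarithmic branch point.


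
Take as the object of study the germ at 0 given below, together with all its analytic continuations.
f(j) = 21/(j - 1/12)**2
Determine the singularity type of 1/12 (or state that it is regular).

The point is a pole of order 2.

The denominator factor j - 1/12 vanishes at 1/12 and appears to the power 2; the numerator there equals 21, nonzero, and no other factor vanishes.
Hence a pole whose order is the multiplicity, 2.


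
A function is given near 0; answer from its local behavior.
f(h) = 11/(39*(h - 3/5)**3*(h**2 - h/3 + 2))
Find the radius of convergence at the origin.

Denominator factor (h - 3/5)^3: pole of order 3 at 3/5, modulus 3/5.
Denominator factor (h**2 - h/3 + 2): discriminant -71/9, complex-conjugate roots (1/6) + ((1/6)*sqrt(71))*i and (1/6) - ((1/6)*sqrt(71))*i; poles of order 1, moduli sqrt(2) and sqrt(2).
The radius of convergence is the smallest modulus among the singular points: 3/5.

The radius of convergence is 3/5.


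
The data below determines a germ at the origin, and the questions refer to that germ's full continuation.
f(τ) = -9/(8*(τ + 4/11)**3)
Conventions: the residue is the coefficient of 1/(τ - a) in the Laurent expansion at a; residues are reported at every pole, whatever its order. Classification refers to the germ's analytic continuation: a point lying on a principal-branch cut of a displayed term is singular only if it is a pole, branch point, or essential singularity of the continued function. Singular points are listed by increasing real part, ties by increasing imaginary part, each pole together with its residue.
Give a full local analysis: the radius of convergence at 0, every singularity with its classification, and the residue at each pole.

Denominator factor (τ + 4/11)^3: pole of order 3 at -4/11, modulus 4/11.
The radius of convergence is the smallest modulus among the singular points: 4/11.
At the order-3 pole -4/11 set g(τ) = (τ - (-4/11))^3*f(τ) = -9/8.
Order-3 pole: residue = g''(a)/2; g''(-4/11) = 0, so the residue is 0.

Radius of convergence at 0: 4/11.
At -4/11: a pole of order 3; residue 0.


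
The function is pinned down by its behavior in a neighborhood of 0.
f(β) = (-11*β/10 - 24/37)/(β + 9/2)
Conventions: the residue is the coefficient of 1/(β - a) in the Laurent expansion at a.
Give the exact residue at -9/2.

The residue is 3183/740.

At the order-1 pole -9/2 set g(β) = (β - (-9/2))*f(β) = -11*β/10 - 24/37.
Simple pole: residue = g(a) at a = -9/2, which is 3183/740.


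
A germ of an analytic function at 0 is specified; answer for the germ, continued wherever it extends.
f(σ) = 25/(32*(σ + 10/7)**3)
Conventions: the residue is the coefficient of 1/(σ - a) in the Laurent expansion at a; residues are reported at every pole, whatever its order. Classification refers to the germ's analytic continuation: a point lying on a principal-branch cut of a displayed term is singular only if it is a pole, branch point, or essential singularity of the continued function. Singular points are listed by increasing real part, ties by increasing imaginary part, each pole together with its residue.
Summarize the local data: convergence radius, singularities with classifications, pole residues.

Denominator factor (σ + 10/7)^3: pole of order 3 at -10/7, modulus 10/7.
The radius of convergence is the smallest modulus among the singular points: 10/7.
At the order-3 pole -10/7 set g(σ) = (σ - (-10/7))^3*f(σ) = 25/32.
Order-3 pole: residue = g''(a)/2; g''(-10/7) = 0, so the residue is 0.

Radius of convergence at 0: 10/7.
At -10/7: a pole of order 3; residue 0.


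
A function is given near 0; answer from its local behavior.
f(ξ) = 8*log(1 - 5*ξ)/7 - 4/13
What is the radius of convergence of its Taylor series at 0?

The radius of convergence is 1/5.

Branch term (8/7)*log(1 - ξ/(1/5)): its argument vanishes at ξ = 1/5, a logarithmic branch point, modulus 1/5.
The radius of convergence is the smallest modulus among the singular points: 1/5.


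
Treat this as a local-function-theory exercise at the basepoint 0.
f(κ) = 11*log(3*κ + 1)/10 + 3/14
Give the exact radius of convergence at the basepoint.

The radius of convergence is 1/3.

Branch term (11/10)*log(1 - κ/(-1/3)): its argument vanishes at κ = -1/3, a logarithmic branch point, modulus 1/3.
The radius of convergence is the smallest modulus among the singular points: 1/3.


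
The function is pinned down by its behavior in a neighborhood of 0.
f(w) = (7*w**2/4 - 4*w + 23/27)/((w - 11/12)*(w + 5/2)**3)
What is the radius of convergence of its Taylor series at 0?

The radius of convergence is 11/12.

Denominator factor (w - 11/12): pole of order 1 at 11/12, modulus 11/12.
Denominator factor (w + 5/2)^3: pole of order 3 at -5/2, modulus 5/2.
The radius of convergence is the smallest modulus among the singular points: 11/12.


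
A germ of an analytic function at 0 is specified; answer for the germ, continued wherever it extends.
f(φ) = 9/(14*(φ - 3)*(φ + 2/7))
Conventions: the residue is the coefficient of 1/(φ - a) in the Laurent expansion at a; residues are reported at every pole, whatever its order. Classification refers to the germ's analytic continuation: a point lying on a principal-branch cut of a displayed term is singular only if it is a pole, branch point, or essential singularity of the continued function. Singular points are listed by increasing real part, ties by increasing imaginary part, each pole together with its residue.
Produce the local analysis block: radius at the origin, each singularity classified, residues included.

Radius of convergence at 0: 2/7.
At -2/7: a pole of order 1; residue -9/46.
At 3: a pole of order 1; residue 9/46.

Denominator factor (φ - 3): pole of order 1 at 3, modulus 3.
Denominator factor (φ + 2/7): pole of order 1 at -2/7, modulus 2/7.
The radius of convergence is the smallest modulus among the singular points: 2/7.
At the order-1 pole -2/7 set g(φ) = (φ - (-2/7))*f(φ) = 9/(14*(φ - 3)).
Simple pole: residue = g(a) at a = -2/7, which is -9/46.
At the order-1 pole 3 set g(φ) = (φ - (3))*f(φ) = 9/(14*(φ + 2/7)).
Simple pole: residue = g(a) at a = 3, which is 9/46.
List the singular points by increasing real part (a conjugate pair: the negative imaginary part first).


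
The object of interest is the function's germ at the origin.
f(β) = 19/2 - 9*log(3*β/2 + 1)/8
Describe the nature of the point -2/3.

The point is a logarithmic branch point.

The term (-9/8)*log(1 - β/(-2/3)) has argument 1 - -2/3/(-2/3) = 0 at -2/3: a logarithmic (infinitely-sheeted) branch point; the remaining terms are analytic or single-valued there.


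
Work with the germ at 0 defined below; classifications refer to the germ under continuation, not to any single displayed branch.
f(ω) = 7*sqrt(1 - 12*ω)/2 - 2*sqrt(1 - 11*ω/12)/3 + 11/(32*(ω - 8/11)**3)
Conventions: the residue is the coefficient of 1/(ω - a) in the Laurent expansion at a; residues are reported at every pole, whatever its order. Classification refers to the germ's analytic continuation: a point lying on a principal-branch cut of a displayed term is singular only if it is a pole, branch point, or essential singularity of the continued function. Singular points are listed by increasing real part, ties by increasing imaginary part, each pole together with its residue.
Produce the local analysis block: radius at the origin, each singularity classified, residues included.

Denominator factor (ω - 8/11)^3: pole of order 3 at 8/11, modulus 8/11.
Branch term (7/2)*sqrt(1 - ω/(1/12)): its argument vanishes at ω = 1/12, a square-root branch point, modulus 1/12.
Branch term (-2/3)*sqrt(1 - ω/(12/11)): its argument vanishes at ω = 12/11, a square-root branch point, modulus 12/11.
The radius of convergence is the smallest modulus among the singular points: 1/12.
The branch terms are analytic at 8/11 and contribute nothing to the residue; only the rational part matters.
At the order-3 pole 8/11 set g(ω) = (ω - (8/11))^3*(rational part) = 11/32.
Order-3 pole: residue = g''(a)/2; g''(8/11) = 0, so the residue is 0.
List the singular points by increasing real part (a conjugate pair: the negative imaginary part first).

Radius of convergence at 0: 1/12.
At 1/12: an algebraic (square-root) branch point.
At 8/11: a pole of order 3; residue 0.
At 12/11: an algebraic (square-root) branch point.
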